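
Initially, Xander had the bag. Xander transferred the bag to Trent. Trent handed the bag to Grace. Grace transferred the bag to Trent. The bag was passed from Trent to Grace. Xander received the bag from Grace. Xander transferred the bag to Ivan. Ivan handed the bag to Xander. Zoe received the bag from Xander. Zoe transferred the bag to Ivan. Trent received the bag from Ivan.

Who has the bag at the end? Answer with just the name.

Answer: Trent

Derivation:
Tracking the bag through each event:
Start: Xander has the bag.
After event 1: Trent has the bag.
After event 2: Grace has the bag.
After event 3: Trent has the bag.
After event 4: Grace has the bag.
After event 5: Xander has the bag.
After event 6: Ivan has the bag.
After event 7: Xander has the bag.
After event 8: Zoe has the bag.
After event 9: Ivan has the bag.
After event 10: Trent has the bag.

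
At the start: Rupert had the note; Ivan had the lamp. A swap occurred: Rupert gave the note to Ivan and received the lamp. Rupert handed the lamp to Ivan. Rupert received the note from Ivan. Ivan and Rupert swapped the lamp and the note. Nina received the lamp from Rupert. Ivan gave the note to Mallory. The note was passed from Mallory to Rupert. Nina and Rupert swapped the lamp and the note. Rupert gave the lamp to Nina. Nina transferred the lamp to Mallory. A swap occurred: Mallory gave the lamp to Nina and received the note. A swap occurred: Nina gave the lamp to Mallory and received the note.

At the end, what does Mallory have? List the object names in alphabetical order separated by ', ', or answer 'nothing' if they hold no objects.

Answer: lamp

Derivation:
Tracking all object holders:
Start: note:Rupert, lamp:Ivan
Event 1 (swap note<->lamp: now note:Ivan, lamp:Rupert). State: note:Ivan, lamp:Rupert
Event 2 (give lamp: Rupert -> Ivan). State: note:Ivan, lamp:Ivan
Event 3 (give note: Ivan -> Rupert). State: note:Rupert, lamp:Ivan
Event 4 (swap lamp<->note: now lamp:Rupert, note:Ivan). State: note:Ivan, lamp:Rupert
Event 5 (give lamp: Rupert -> Nina). State: note:Ivan, lamp:Nina
Event 6 (give note: Ivan -> Mallory). State: note:Mallory, lamp:Nina
Event 7 (give note: Mallory -> Rupert). State: note:Rupert, lamp:Nina
Event 8 (swap lamp<->note: now lamp:Rupert, note:Nina). State: note:Nina, lamp:Rupert
Event 9 (give lamp: Rupert -> Nina). State: note:Nina, lamp:Nina
Event 10 (give lamp: Nina -> Mallory). State: note:Nina, lamp:Mallory
Event 11 (swap lamp<->note: now lamp:Nina, note:Mallory). State: note:Mallory, lamp:Nina
Event 12 (swap lamp<->note: now lamp:Mallory, note:Nina). State: note:Nina, lamp:Mallory

Final state: note:Nina, lamp:Mallory
Mallory holds: lamp.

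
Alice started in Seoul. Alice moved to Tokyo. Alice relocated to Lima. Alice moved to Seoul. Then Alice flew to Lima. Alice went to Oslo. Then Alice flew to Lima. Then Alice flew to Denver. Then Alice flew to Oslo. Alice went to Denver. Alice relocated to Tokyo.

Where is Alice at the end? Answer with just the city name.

Answer: Tokyo

Derivation:
Tracking Alice's location:
Start: Alice is in Seoul.
After move 1: Seoul -> Tokyo. Alice is in Tokyo.
After move 2: Tokyo -> Lima. Alice is in Lima.
After move 3: Lima -> Seoul. Alice is in Seoul.
After move 4: Seoul -> Lima. Alice is in Lima.
After move 5: Lima -> Oslo. Alice is in Oslo.
After move 6: Oslo -> Lima. Alice is in Lima.
After move 7: Lima -> Denver. Alice is in Denver.
After move 8: Denver -> Oslo. Alice is in Oslo.
After move 9: Oslo -> Denver. Alice is in Denver.
After move 10: Denver -> Tokyo. Alice is in Tokyo.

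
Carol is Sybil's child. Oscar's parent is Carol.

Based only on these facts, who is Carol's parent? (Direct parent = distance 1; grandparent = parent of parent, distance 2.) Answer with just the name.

Answer: Sybil

Derivation:
Reconstructing the parent chain from the given facts:
  Sybil -> Carol -> Oscar
(each arrow means 'parent of the next')
Positions in the chain (0 = top):
  position of Sybil: 0
  position of Carol: 1
  position of Oscar: 2

Carol is at position 1; the parent is 1 step up the chain, i.e. position 0: Sybil.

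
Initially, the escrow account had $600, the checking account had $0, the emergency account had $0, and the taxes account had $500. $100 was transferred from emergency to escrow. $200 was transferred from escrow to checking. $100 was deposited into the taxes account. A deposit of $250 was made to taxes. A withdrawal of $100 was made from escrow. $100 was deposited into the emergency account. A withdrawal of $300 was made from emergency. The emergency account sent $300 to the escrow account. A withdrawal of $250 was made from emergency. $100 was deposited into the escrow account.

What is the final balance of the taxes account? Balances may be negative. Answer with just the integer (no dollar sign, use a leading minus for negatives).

Answer: 850

Derivation:
Tracking account balances step by step:
Start: escrow=600, checking=0, emergency=0, taxes=500
Event 1 (transfer 100 emergency -> escrow): emergency: 0 - 100 = -100, escrow: 600 + 100 = 700. Balances: escrow=700, checking=0, emergency=-100, taxes=500
Event 2 (transfer 200 escrow -> checking): escrow: 700 - 200 = 500, checking: 0 + 200 = 200. Balances: escrow=500, checking=200, emergency=-100, taxes=500
Event 3 (deposit 100 to taxes): taxes: 500 + 100 = 600. Balances: escrow=500, checking=200, emergency=-100, taxes=600
Event 4 (deposit 250 to taxes): taxes: 600 + 250 = 850. Balances: escrow=500, checking=200, emergency=-100, taxes=850
Event 5 (withdraw 100 from escrow): escrow: 500 - 100 = 400. Balances: escrow=400, checking=200, emergency=-100, taxes=850
Event 6 (deposit 100 to emergency): emergency: -100 + 100 = 0. Balances: escrow=400, checking=200, emergency=0, taxes=850
Event 7 (withdraw 300 from emergency): emergency: 0 - 300 = -300. Balances: escrow=400, checking=200, emergency=-300, taxes=850
Event 8 (transfer 300 emergency -> escrow): emergency: -300 - 300 = -600, escrow: 400 + 300 = 700. Balances: escrow=700, checking=200, emergency=-600, taxes=850
Event 9 (withdraw 250 from emergency): emergency: -600 - 250 = -850. Balances: escrow=700, checking=200, emergency=-850, taxes=850
Event 10 (deposit 100 to escrow): escrow: 700 + 100 = 800. Balances: escrow=800, checking=200, emergency=-850, taxes=850

Final balance of taxes: 850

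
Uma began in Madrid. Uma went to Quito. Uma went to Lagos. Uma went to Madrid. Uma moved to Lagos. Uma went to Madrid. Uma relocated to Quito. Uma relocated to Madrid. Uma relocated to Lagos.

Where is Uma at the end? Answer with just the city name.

Answer: Lagos

Derivation:
Tracking Uma's location:
Start: Uma is in Madrid.
After move 1: Madrid -> Quito. Uma is in Quito.
After move 2: Quito -> Lagos. Uma is in Lagos.
After move 3: Lagos -> Madrid. Uma is in Madrid.
After move 4: Madrid -> Lagos. Uma is in Lagos.
After move 5: Lagos -> Madrid. Uma is in Madrid.
After move 6: Madrid -> Quito. Uma is in Quito.
After move 7: Quito -> Madrid. Uma is in Madrid.
After move 8: Madrid -> Lagos. Uma is in Lagos.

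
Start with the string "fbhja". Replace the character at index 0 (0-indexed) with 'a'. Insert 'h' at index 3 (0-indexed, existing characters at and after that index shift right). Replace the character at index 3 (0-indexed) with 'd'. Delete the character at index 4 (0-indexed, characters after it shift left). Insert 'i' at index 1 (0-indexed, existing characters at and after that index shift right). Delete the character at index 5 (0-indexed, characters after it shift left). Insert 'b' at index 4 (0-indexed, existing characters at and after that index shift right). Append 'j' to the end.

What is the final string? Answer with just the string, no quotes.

Answer: aibhbdj

Derivation:
Applying each edit step by step:
Start: "fbhja"
Op 1 (replace idx 0: 'f' -> 'a'): "fbhja" -> "abhja"
Op 2 (insert 'h' at idx 3): "abhja" -> "abhhja"
Op 3 (replace idx 3: 'h' -> 'd'): "abhhja" -> "abhdja"
Op 4 (delete idx 4 = 'j'): "abhdja" -> "abhda"
Op 5 (insert 'i' at idx 1): "abhda" -> "aibhda"
Op 6 (delete idx 5 = 'a'): "aibhda" -> "aibhd"
Op 7 (insert 'b' at idx 4): "aibhd" -> "aibhbd"
Op 8 (append 'j'): "aibhbd" -> "aibhbdj"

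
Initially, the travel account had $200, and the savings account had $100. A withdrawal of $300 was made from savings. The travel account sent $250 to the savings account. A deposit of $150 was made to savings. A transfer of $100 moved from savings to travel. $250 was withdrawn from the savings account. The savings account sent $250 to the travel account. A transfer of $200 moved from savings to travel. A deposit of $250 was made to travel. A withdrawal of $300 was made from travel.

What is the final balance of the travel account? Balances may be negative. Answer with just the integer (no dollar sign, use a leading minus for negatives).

Tracking account balances step by step:
Start: travel=200, savings=100
Event 1 (withdraw 300 from savings): savings: 100 - 300 = -200. Balances: travel=200, savings=-200
Event 2 (transfer 250 travel -> savings): travel: 200 - 250 = -50, savings: -200 + 250 = 50. Balances: travel=-50, savings=50
Event 3 (deposit 150 to savings): savings: 50 + 150 = 200. Balances: travel=-50, savings=200
Event 4 (transfer 100 savings -> travel): savings: 200 - 100 = 100, travel: -50 + 100 = 50. Balances: travel=50, savings=100
Event 5 (withdraw 250 from savings): savings: 100 - 250 = -150. Balances: travel=50, savings=-150
Event 6 (transfer 250 savings -> travel): savings: -150 - 250 = -400, travel: 50 + 250 = 300. Balances: travel=300, savings=-400
Event 7 (transfer 200 savings -> travel): savings: -400 - 200 = -600, travel: 300 + 200 = 500. Balances: travel=500, savings=-600
Event 8 (deposit 250 to travel): travel: 500 + 250 = 750. Balances: travel=750, savings=-600
Event 9 (withdraw 300 from travel): travel: 750 - 300 = 450. Balances: travel=450, savings=-600

Final balance of travel: 450

Answer: 450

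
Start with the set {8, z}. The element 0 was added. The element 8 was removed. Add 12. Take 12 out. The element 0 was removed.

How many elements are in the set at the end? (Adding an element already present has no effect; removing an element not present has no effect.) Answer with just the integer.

Answer: 1

Derivation:
Tracking the set through each operation:
Start: {8, z}
Event 1 (add 0): added. Set: {0, 8, z}
Event 2 (remove 8): removed. Set: {0, z}
Event 3 (add 12): added. Set: {0, 12, z}
Event 4 (remove 12): removed. Set: {0, z}
Event 5 (remove 0): removed. Set: {z}

Final set: {z} (size 1)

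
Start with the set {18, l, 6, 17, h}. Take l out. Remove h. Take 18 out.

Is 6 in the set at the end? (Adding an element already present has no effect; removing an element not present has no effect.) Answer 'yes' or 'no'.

Tracking the set through each operation:
Start: {17, 18, 6, h, l}
Event 1 (remove l): removed. Set: {17, 18, 6, h}
Event 2 (remove h): removed. Set: {17, 18, 6}
Event 3 (remove 18): removed. Set: {17, 6}

Final set: {17, 6} (size 2)
6 is in the final set.

Answer: yes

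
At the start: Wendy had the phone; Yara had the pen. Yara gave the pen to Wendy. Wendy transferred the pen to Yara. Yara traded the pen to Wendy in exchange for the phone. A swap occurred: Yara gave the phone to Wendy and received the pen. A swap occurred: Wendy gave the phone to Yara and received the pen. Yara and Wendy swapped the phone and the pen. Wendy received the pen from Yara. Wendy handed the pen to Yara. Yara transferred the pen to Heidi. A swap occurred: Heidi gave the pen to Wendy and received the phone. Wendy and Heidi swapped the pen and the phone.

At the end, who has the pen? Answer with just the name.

Answer: Heidi

Derivation:
Tracking all object holders:
Start: phone:Wendy, pen:Yara
Event 1 (give pen: Yara -> Wendy). State: phone:Wendy, pen:Wendy
Event 2 (give pen: Wendy -> Yara). State: phone:Wendy, pen:Yara
Event 3 (swap pen<->phone: now pen:Wendy, phone:Yara). State: phone:Yara, pen:Wendy
Event 4 (swap phone<->pen: now phone:Wendy, pen:Yara). State: phone:Wendy, pen:Yara
Event 5 (swap phone<->pen: now phone:Yara, pen:Wendy). State: phone:Yara, pen:Wendy
Event 6 (swap phone<->pen: now phone:Wendy, pen:Yara). State: phone:Wendy, pen:Yara
Event 7 (give pen: Yara -> Wendy). State: phone:Wendy, pen:Wendy
Event 8 (give pen: Wendy -> Yara). State: phone:Wendy, pen:Yara
Event 9 (give pen: Yara -> Heidi). State: phone:Wendy, pen:Heidi
Event 10 (swap pen<->phone: now pen:Wendy, phone:Heidi). State: phone:Heidi, pen:Wendy
Event 11 (swap pen<->phone: now pen:Heidi, phone:Wendy). State: phone:Wendy, pen:Heidi

Final state: phone:Wendy, pen:Heidi
The pen is held by Heidi.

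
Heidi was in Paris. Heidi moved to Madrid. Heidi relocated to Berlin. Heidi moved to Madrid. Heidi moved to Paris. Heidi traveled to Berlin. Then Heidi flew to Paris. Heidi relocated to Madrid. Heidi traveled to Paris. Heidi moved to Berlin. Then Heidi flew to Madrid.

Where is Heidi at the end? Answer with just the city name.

Answer: Madrid

Derivation:
Tracking Heidi's location:
Start: Heidi is in Paris.
After move 1: Paris -> Madrid. Heidi is in Madrid.
After move 2: Madrid -> Berlin. Heidi is in Berlin.
After move 3: Berlin -> Madrid. Heidi is in Madrid.
After move 4: Madrid -> Paris. Heidi is in Paris.
After move 5: Paris -> Berlin. Heidi is in Berlin.
After move 6: Berlin -> Paris. Heidi is in Paris.
After move 7: Paris -> Madrid. Heidi is in Madrid.
After move 8: Madrid -> Paris. Heidi is in Paris.
After move 9: Paris -> Berlin. Heidi is in Berlin.
After move 10: Berlin -> Madrid. Heidi is in Madrid.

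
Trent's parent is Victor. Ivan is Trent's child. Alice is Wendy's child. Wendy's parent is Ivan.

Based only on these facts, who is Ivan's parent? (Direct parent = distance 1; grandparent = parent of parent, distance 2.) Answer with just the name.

Answer: Trent

Derivation:
Reconstructing the parent chain from the given facts:
  Victor -> Trent -> Ivan -> Wendy -> Alice
(each arrow means 'parent of the next')
Positions in the chain (0 = top):
  position of Victor: 0
  position of Trent: 1
  position of Ivan: 2
  position of Wendy: 3
  position of Alice: 4

Ivan is at position 2; the parent is 1 step up the chain, i.e. position 1: Trent.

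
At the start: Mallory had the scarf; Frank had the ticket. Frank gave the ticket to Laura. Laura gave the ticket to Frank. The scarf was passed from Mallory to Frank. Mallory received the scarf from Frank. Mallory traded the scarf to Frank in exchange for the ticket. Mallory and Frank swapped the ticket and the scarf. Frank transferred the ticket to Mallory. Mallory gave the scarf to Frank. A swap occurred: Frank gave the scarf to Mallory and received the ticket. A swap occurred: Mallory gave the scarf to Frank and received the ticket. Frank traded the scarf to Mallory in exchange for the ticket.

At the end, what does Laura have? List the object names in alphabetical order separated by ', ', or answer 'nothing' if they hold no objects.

Answer: nothing

Derivation:
Tracking all object holders:
Start: scarf:Mallory, ticket:Frank
Event 1 (give ticket: Frank -> Laura). State: scarf:Mallory, ticket:Laura
Event 2 (give ticket: Laura -> Frank). State: scarf:Mallory, ticket:Frank
Event 3 (give scarf: Mallory -> Frank). State: scarf:Frank, ticket:Frank
Event 4 (give scarf: Frank -> Mallory). State: scarf:Mallory, ticket:Frank
Event 5 (swap scarf<->ticket: now scarf:Frank, ticket:Mallory). State: scarf:Frank, ticket:Mallory
Event 6 (swap ticket<->scarf: now ticket:Frank, scarf:Mallory). State: scarf:Mallory, ticket:Frank
Event 7 (give ticket: Frank -> Mallory). State: scarf:Mallory, ticket:Mallory
Event 8 (give scarf: Mallory -> Frank). State: scarf:Frank, ticket:Mallory
Event 9 (swap scarf<->ticket: now scarf:Mallory, ticket:Frank). State: scarf:Mallory, ticket:Frank
Event 10 (swap scarf<->ticket: now scarf:Frank, ticket:Mallory). State: scarf:Frank, ticket:Mallory
Event 11 (swap scarf<->ticket: now scarf:Mallory, ticket:Frank). State: scarf:Mallory, ticket:Frank

Final state: scarf:Mallory, ticket:Frank
Laura holds: (nothing).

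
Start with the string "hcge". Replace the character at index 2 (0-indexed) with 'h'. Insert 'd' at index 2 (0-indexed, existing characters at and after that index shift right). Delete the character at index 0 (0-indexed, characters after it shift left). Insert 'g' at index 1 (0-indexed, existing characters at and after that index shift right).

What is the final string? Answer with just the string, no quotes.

Applying each edit step by step:
Start: "hcge"
Op 1 (replace idx 2: 'g' -> 'h'): "hcge" -> "hche"
Op 2 (insert 'd' at idx 2): "hche" -> "hcdhe"
Op 3 (delete idx 0 = 'h'): "hcdhe" -> "cdhe"
Op 4 (insert 'g' at idx 1): "cdhe" -> "cgdhe"

Answer: cgdhe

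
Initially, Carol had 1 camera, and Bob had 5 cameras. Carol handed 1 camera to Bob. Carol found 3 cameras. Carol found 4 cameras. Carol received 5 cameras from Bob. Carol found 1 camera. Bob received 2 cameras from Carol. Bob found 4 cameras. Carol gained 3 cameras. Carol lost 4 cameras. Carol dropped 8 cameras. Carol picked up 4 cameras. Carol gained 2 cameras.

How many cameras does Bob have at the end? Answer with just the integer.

Answer: 7

Derivation:
Tracking counts step by step:
Start: Carol=1, Bob=5
Event 1 (Carol -> Bob, 1): Carol: 1 -> 0, Bob: 5 -> 6. State: Carol=0, Bob=6
Event 2 (Carol +3): Carol: 0 -> 3. State: Carol=3, Bob=6
Event 3 (Carol +4): Carol: 3 -> 7. State: Carol=7, Bob=6
Event 4 (Bob -> Carol, 5): Bob: 6 -> 1, Carol: 7 -> 12. State: Carol=12, Bob=1
Event 5 (Carol +1): Carol: 12 -> 13. State: Carol=13, Bob=1
Event 6 (Carol -> Bob, 2): Carol: 13 -> 11, Bob: 1 -> 3. State: Carol=11, Bob=3
Event 7 (Bob +4): Bob: 3 -> 7. State: Carol=11, Bob=7
Event 8 (Carol +3): Carol: 11 -> 14. State: Carol=14, Bob=7
Event 9 (Carol -4): Carol: 14 -> 10. State: Carol=10, Bob=7
Event 10 (Carol -8): Carol: 10 -> 2. State: Carol=2, Bob=7
Event 11 (Carol +4): Carol: 2 -> 6. State: Carol=6, Bob=7
Event 12 (Carol +2): Carol: 6 -> 8. State: Carol=8, Bob=7

Bob's final count: 7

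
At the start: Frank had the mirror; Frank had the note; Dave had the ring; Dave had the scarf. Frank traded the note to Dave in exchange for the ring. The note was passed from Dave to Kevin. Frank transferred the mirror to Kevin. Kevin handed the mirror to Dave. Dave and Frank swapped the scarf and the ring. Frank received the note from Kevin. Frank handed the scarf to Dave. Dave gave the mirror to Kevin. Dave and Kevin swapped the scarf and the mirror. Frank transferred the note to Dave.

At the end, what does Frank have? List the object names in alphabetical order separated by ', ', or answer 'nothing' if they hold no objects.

Tracking all object holders:
Start: mirror:Frank, note:Frank, ring:Dave, scarf:Dave
Event 1 (swap note<->ring: now note:Dave, ring:Frank). State: mirror:Frank, note:Dave, ring:Frank, scarf:Dave
Event 2 (give note: Dave -> Kevin). State: mirror:Frank, note:Kevin, ring:Frank, scarf:Dave
Event 3 (give mirror: Frank -> Kevin). State: mirror:Kevin, note:Kevin, ring:Frank, scarf:Dave
Event 4 (give mirror: Kevin -> Dave). State: mirror:Dave, note:Kevin, ring:Frank, scarf:Dave
Event 5 (swap scarf<->ring: now scarf:Frank, ring:Dave). State: mirror:Dave, note:Kevin, ring:Dave, scarf:Frank
Event 6 (give note: Kevin -> Frank). State: mirror:Dave, note:Frank, ring:Dave, scarf:Frank
Event 7 (give scarf: Frank -> Dave). State: mirror:Dave, note:Frank, ring:Dave, scarf:Dave
Event 8 (give mirror: Dave -> Kevin). State: mirror:Kevin, note:Frank, ring:Dave, scarf:Dave
Event 9 (swap scarf<->mirror: now scarf:Kevin, mirror:Dave). State: mirror:Dave, note:Frank, ring:Dave, scarf:Kevin
Event 10 (give note: Frank -> Dave). State: mirror:Dave, note:Dave, ring:Dave, scarf:Kevin

Final state: mirror:Dave, note:Dave, ring:Dave, scarf:Kevin
Frank holds: (nothing).

Answer: nothing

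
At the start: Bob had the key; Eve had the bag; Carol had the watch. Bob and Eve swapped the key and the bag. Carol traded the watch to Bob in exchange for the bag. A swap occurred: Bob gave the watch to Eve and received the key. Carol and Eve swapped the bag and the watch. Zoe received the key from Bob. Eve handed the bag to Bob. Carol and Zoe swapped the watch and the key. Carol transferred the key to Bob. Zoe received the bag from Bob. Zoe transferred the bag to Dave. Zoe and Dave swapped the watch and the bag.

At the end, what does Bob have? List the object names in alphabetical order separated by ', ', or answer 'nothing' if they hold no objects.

Answer: key

Derivation:
Tracking all object holders:
Start: key:Bob, bag:Eve, watch:Carol
Event 1 (swap key<->bag: now key:Eve, bag:Bob). State: key:Eve, bag:Bob, watch:Carol
Event 2 (swap watch<->bag: now watch:Bob, bag:Carol). State: key:Eve, bag:Carol, watch:Bob
Event 3 (swap watch<->key: now watch:Eve, key:Bob). State: key:Bob, bag:Carol, watch:Eve
Event 4 (swap bag<->watch: now bag:Eve, watch:Carol). State: key:Bob, bag:Eve, watch:Carol
Event 5 (give key: Bob -> Zoe). State: key:Zoe, bag:Eve, watch:Carol
Event 6 (give bag: Eve -> Bob). State: key:Zoe, bag:Bob, watch:Carol
Event 7 (swap watch<->key: now watch:Zoe, key:Carol). State: key:Carol, bag:Bob, watch:Zoe
Event 8 (give key: Carol -> Bob). State: key:Bob, bag:Bob, watch:Zoe
Event 9 (give bag: Bob -> Zoe). State: key:Bob, bag:Zoe, watch:Zoe
Event 10 (give bag: Zoe -> Dave). State: key:Bob, bag:Dave, watch:Zoe
Event 11 (swap watch<->bag: now watch:Dave, bag:Zoe). State: key:Bob, bag:Zoe, watch:Dave

Final state: key:Bob, bag:Zoe, watch:Dave
Bob holds: key.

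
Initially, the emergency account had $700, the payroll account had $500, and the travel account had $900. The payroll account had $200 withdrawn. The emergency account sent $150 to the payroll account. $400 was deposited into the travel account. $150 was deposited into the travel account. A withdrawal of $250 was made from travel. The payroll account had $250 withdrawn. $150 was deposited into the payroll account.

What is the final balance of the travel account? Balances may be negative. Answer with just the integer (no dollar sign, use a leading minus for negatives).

Answer: 1200

Derivation:
Tracking account balances step by step:
Start: emergency=700, payroll=500, travel=900
Event 1 (withdraw 200 from payroll): payroll: 500 - 200 = 300. Balances: emergency=700, payroll=300, travel=900
Event 2 (transfer 150 emergency -> payroll): emergency: 700 - 150 = 550, payroll: 300 + 150 = 450. Balances: emergency=550, payroll=450, travel=900
Event 3 (deposit 400 to travel): travel: 900 + 400 = 1300. Balances: emergency=550, payroll=450, travel=1300
Event 4 (deposit 150 to travel): travel: 1300 + 150 = 1450. Balances: emergency=550, payroll=450, travel=1450
Event 5 (withdraw 250 from travel): travel: 1450 - 250 = 1200. Balances: emergency=550, payroll=450, travel=1200
Event 6 (withdraw 250 from payroll): payroll: 450 - 250 = 200. Balances: emergency=550, payroll=200, travel=1200
Event 7 (deposit 150 to payroll): payroll: 200 + 150 = 350. Balances: emergency=550, payroll=350, travel=1200

Final balance of travel: 1200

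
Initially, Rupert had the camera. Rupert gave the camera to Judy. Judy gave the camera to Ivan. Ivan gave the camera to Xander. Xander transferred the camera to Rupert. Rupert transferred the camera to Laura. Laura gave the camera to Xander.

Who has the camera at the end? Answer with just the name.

Tracking the camera through each event:
Start: Rupert has the camera.
After event 1: Judy has the camera.
After event 2: Ivan has the camera.
After event 3: Xander has the camera.
After event 4: Rupert has the camera.
After event 5: Laura has the camera.
After event 6: Xander has the camera.

Answer: Xander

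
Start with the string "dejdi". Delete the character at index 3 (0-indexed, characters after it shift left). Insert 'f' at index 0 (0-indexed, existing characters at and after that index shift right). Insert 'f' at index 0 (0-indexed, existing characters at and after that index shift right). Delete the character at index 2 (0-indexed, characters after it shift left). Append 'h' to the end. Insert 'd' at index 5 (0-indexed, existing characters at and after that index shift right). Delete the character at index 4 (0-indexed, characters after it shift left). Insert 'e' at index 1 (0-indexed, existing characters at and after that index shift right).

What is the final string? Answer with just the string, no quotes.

Answer: fefejdh

Derivation:
Applying each edit step by step:
Start: "dejdi"
Op 1 (delete idx 3 = 'd'): "dejdi" -> "deji"
Op 2 (insert 'f' at idx 0): "deji" -> "fdeji"
Op 3 (insert 'f' at idx 0): "fdeji" -> "ffdeji"
Op 4 (delete idx 2 = 'd'): "ffdeji" -> "ffeji"
Op 5 (append 'h'): "ffeji" -> "ffejih"
Op 6 (insert 'd' at idx 5): "ffejih" -> "ffejidh"
Op 7 (delete idx 4 = 'i'): "ffejidh" -> "ffejdh"
Op 8 (insert 'e' at idx 1): "ffejdh" -> "fefejdh"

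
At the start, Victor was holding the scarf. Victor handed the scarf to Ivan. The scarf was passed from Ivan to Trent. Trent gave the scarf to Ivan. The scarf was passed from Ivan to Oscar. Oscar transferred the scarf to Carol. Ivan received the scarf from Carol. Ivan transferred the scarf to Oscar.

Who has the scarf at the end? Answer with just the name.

Answer: Oscar

Derivation:
Tracking the scarf through each event:
Start: Victor has the scarf.
After event 1: Ivan has the scarf.
After event 2: Trent has the scarf.
After event 3: Ivan has the scarf.
After event 4: Oscar has the scarf.
After event 5: Carol has the scarf.
After event 6: Ivan has the scarf.
After event 7: Oscar has the scarf.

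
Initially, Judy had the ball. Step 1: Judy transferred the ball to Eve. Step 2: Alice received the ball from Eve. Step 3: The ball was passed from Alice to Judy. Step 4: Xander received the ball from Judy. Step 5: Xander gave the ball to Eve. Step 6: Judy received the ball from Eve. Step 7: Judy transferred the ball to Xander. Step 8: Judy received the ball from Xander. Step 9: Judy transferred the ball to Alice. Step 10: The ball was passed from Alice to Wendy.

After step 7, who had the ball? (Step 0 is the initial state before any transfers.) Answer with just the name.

Answer: Xander

Derivation:
Tracking the ball holder through step 7:
After step 0 (start): Judy
After step 1: Eve
After step 2: Alice
After step 3: Judy
After step 4: Xander
After step 5: Eve
After step 6: Judy
After step 7: Xander

At step 7, the holder is Xander.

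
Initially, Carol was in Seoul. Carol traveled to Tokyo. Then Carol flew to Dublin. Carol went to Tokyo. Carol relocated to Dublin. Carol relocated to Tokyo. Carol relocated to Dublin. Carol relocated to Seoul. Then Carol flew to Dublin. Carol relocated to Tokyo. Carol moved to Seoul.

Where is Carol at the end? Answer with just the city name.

Answer: Seoul

Derivation:
Tracking Carol's location:
Start: Carol is in Seoul.
After move 1: Seoul -> Tokyo. Carol is in Tokyo.
After move 2: Tokyo -> Dublin. Carol is in Dublin.
After move 3: Dublin -> Tokyo. Carol is in Tokyo.
After move 4: Tokyo -> Dublin. Carol is in Dublin.
After move 5: Dublin -> Tokyo. Carol is in Tokyo.
After move 6: Tokyo -> Dublin. Carol is in Dublin.
After move 7: Dublin -> Seoul. Carol is in Seoul.
After move 8: Seoul -> Dublin. Carol is in Dublin.
After move 9: Dublin -> Tokyo. Carol is in Tokyo.
After move 10: Tokyo -> Seoul. Carol is in Seoul.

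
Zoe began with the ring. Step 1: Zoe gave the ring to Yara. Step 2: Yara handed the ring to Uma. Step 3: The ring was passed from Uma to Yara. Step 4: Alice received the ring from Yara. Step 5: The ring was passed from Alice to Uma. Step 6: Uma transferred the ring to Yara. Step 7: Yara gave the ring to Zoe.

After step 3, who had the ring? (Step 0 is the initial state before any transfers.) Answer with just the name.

Tracking the ring holder through step 3:
After step 0 (start): Zoe
After step 1: Yara
After step 2: Uma
After step 3: Yara

At step 3, the holder is Yara.

Answer: Yara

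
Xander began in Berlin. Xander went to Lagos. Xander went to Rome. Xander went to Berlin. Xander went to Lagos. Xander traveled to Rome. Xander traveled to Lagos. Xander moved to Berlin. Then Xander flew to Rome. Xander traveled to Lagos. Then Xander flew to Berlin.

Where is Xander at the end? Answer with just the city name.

Answer: Berlin

Derivation:
Tracking Xander's location:
Start: Xander is in Berlin.
After move 1: Berlin -> Lagos. Xander is in Lagos.
After move 2: Lagos -> Rome. Xander is in Rome.
After move 3: Rome -> Berlin. Xander is in Berlin.
After move 4: Berlin -> Lagos. Xander is in Lagos.
After move 5: Lagos -> Rome. Xander is in Rome.
After move 6: Rome -> Lagos. Xander is in Lagos.
After move 7: Lagos -> Berlin. Xander is in Berlin.
After move 8: Berlin -> Rome. Xander is in Rome.
After move 9: Rome -> Lagos. Xander is in Lagos.
After move 10: Lagos -> Berlin. Xander is in Berlin.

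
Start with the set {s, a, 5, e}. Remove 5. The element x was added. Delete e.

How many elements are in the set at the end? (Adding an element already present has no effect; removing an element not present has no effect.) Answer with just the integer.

Tracking the set through each operation:
Start: {5, a, e, s}
Event 1 (remove 5): removed. Set: {a, e, s}
Event 2 (add x): added. Set: {a, e, s, x}
Event 3 (remove e): removed. Set: {a, s, x}

Final set: {a, s, x} (size 3)

Answer: 3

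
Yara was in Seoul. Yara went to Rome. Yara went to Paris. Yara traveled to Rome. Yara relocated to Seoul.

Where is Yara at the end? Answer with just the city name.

Tracking Yara's location:
Start: Yara is in Seoul.
After move 1: Seoul -> Rome. Yara is in Rome.
After move 2: Rome -> Paris. Yara is in Paris.
After move 3: Paris -> Rome. Yara is in Rome.
After move 4: Rome -> Seoul. Yara is in Seoul.

Answer: Seoul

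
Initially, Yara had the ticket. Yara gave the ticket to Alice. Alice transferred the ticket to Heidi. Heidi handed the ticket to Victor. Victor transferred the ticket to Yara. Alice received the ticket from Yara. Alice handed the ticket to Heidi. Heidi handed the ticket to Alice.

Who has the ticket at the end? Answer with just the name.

Answer: Alice

Derivation:
Tracking the ticket through each event:
Start: Yara has the ticket.
After event 1: Alice has the ticket.
After event 2: Heidi has the ticket.
After event 3: Victor has the ticket.
After event 4: Yara has the ticket.
After event 5: Alice has the ticket.
After event 6: Heidi has the ticket.
After event 7: Alice has the ticket.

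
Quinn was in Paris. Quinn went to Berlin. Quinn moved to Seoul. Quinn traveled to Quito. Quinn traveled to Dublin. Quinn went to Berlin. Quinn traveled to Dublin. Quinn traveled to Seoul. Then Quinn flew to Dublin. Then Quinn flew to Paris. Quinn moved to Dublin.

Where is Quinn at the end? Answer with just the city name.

Answer: Dublin

Derivation:
Tracking Quinn's location:
Start: Quinn is in Paris.
After move 1: Paris -> Berlin. Quinn is in Berlin.
After move 2: Berlin -> Seoul. Quinn is in Seoul.
After move 3: Seoul -> Quito. Quinn is in Quito.
After move 4: Quito -> Dublin. Quinn is in Dublin.
After move 5: Dublin -> Berlin. Quinn is in Berlin.
After move 6: Berlin -> Dublin. Quinn is in Dublin.
After move 7: Dublin -> Seoul. Quinn is in Seoul.
After move 8: Seoul -> Dublin. Quinn is in Dublin.
After move 9: Dublin -> Paris. Quinn is in Paris.
After move 10: Paris -> Dublin. Quinn is in Dublin.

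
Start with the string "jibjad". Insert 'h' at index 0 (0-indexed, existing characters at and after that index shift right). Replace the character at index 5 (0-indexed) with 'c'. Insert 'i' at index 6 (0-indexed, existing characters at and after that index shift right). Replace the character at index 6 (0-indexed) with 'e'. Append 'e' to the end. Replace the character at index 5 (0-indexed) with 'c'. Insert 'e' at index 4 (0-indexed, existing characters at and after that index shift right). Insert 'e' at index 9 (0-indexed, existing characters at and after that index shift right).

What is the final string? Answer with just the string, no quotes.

Answer: hjibejcedee

Derivation:
Applying each edit step by step:
Start: "jibjad"
Op 1 (insert 'h' at idx 0): "jibjad" -> "hjibjad"
Op 2 (replace idx 5: 'a' -> 'c'): "hjibjad" -> "hjibjcd"
Op 3 (insert 'i' at idx 6): "hjibjcd" -> "hjibjcid"
Op 4 (replace idx 6: 'i' -> 'e'): "hjibjcid" -> "hjibjced"
Op 5 (append 'e'): "hjibjced" -> "hjibjcede"
Op 6 (replace idx 5: 'c' -> 'c'): "hjibjcede" -> "hjibjcede"
Op 7 (insert 'e' at idx 4): "hjibjcede" -> "hjibejcede"
Op 8 (insert 'e' at idx 9): "hjibejcede" -> "hjibejcedee"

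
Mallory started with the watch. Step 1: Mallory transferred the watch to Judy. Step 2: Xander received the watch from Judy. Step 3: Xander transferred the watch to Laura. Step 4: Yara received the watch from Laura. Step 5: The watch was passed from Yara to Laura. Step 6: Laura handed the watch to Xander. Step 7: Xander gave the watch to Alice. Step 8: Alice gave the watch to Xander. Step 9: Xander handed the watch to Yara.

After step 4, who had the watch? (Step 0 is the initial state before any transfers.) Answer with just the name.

Answer: Yara

Derivation:
Tracking the watch holder through step 4:
After step 0 (start): Mallory
After step 1: Judy
After step 2: Xander
After step 3: Laura
After step 4: Yara

At step 4, the holder is Yara.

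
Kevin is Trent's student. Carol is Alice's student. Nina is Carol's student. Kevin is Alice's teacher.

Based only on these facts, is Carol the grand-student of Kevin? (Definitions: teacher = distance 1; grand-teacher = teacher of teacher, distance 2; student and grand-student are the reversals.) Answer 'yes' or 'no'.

Reconstructing the teacher chain from the given facts:
  Trent -> Kevin -> Alice -> Carol -> Nina
(each arrow means 'teacher of the next')
Positions in the chain (0 = top):
  position of Trent: 0
  position of Kevin: 1
  position of Alice: 2
  position of Carol: 3
  position of Nina: 4

Carol is at position 3, Kevin is at position 1; signed distance (j - i) = -2.
'grand-student' requires j - i = -2. Actual distance is -2, so the relation HOLDS.

Answer: yes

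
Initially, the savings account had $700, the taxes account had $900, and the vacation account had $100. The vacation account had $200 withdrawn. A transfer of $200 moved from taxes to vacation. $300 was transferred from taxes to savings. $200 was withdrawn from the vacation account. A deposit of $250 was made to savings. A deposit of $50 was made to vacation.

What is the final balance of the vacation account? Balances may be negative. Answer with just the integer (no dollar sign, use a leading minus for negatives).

Answer: -50

Derivation:
Tracking account balances step by step:
Start: savings=700, taxes=900, vacation=100
Event 1 (withdraw 200 from vacation): vacation: 100 - 200 = -100. Balances: savings=700, taxes=900, vacation=-100
Event 2 (transfer 200 taxes -> vacation): taxes: 900 - 200 = 700, vacation: -100 + 200 = 100. Balances: savings=700, taxes=700, vacation=100
Event 3 (transfer 300 taxes -> savings): taxes: 700 - 300 = 400, savings: 700 + 300 = 1000. Balances: savings=1000, taxes=400, vacation=100
Event 4 (withdraw 200 from vacation): vacation: 100 - 200 = -100. Balances: savings=1000, taxes=400, vacation=-100
Event 5 (deposit 250 to savings): savings: 1000 + 250 = 1250. Balances: savings=1250, taxes=400, vacation=-100
Event 6 (deposit 50 to vacation): vacation: -100 + 50 = -50. Balances: savings=1250, taxes=400, vacation=-50

Final balance of vacation: -50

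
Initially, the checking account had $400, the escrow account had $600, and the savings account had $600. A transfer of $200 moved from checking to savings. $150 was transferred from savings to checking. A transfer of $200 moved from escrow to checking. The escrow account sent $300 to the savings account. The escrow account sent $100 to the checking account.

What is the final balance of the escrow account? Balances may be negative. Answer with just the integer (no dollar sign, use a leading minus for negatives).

Tracking account balances step by step:
Start: checking=400, escrow=600, savings=600
Event 1 (transfer 200 checking -> savings): checking: 400 - 200 = 200, savings: 600 + 200 = 800. Balances: checking=200, escrow=600, savings=800
Event 2 (transfer 150 savings -> checking): savings: 800 - 150 = 650, checking: 200 + 150 = 350. Balances: checking=350, escrow=600, savings=650
Event 3 (transfer 200 escrow -> checking): escrow: 600 - 200 = 400, checking: 350 + 200 = 550. Balances: checking=550, escrow=400, savings=650
Event 4 (transfer 300 escrow -> savings): escrow: 400 - 300 = 100, savings: 650 + 300 = 950. Balances: checking=550, escrow=100, savings=950
Event 5 (transfer 100 escrow -> checking): escrow: 100 - 100 = 0, checking: 550 + 100 = 650. Balances: checking=650, escrow=0, savings=950

Final balance of escrow: 0

Answer: 0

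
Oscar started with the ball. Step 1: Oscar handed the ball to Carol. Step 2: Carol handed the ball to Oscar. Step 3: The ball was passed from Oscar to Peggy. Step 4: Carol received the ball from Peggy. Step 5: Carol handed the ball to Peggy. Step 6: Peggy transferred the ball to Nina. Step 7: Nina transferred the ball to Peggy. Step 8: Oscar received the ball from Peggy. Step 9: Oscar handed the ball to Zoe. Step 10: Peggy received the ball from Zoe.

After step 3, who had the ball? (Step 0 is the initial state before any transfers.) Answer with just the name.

Answer: Peggy

Derivation:
Tracking the ball holder through step 3:
After step 0 (start): Oscar
After step 1: Carol
After step 2: Oscar
After step 3: Peggy

At step 3, the holder is Peggy.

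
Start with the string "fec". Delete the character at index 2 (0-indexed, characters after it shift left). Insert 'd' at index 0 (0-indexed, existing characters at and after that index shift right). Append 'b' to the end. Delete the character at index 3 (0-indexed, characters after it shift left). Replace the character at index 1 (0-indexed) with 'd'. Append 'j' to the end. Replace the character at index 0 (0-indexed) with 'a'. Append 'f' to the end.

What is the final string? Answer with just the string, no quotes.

Applying each edit step by step:
Start: "fec"
Op 1 (delete idx 2 = 'c'): "fec" -> "fe"
Op 2 (insert 'd' at idx 0): "fe" -> "dfe"
Op 3 (append 'b'): "dfe" -> "dfeb"
Op 4 (delete idx 3 = 'b'): "dfeb" -> "dfe"
Op 5 (replace idx 1: 'f' -> 'd'): "dfe" -> "dde"
Op 6 (append 'j'): "dde" -> "ddej"
Op 7 (replace idx 0: 'd' -> 'a'): "ddej" -> "adej"
Op 8 (append 'f'): "adej" -> "adejf"

Answer: adejf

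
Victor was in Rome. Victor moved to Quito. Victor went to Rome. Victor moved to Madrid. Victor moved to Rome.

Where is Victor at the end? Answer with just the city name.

Answer: Rome

Derivation:
Tracking Victor's location:
Start: Victor is in Rome.
After move 1: Rome -> Quito. Victor is in Quito.
After move 2: Quito -> Rome. Victor is in Rome.
After move 3: Rome -> Madrid. Victor is in Madrid.
After move 4: Madrid -> Rome. Victor is in Rome.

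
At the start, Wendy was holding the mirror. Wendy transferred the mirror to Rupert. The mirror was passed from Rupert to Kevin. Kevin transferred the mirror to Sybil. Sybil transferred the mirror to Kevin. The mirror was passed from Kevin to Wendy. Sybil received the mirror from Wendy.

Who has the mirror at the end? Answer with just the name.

Answer: Sybil

Derivation:
Tracking the mirror through each event:
Start: Wendy has the mirror.
After event 1: Rupert has the mirror.
After event 2: Kevin has the mirror.
After event 3: Sybil has the mirror.
After event 4: Kevin has the mirror.
After event 5: Wendy has the mirror.
After event 6: Sybil has the mirror.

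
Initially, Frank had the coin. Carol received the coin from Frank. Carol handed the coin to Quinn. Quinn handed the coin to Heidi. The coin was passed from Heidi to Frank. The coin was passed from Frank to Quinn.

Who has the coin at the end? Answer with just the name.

Tracking the coin through each event:
Start: Frank has the coin.
After event 1: Carol has the coin.
After event 2: Quinn has the coin.
After event 3: Heidi has the coin.
After event 4: Frank has the coin.
After event 5: Quinn has the coin.

Answer: Quinn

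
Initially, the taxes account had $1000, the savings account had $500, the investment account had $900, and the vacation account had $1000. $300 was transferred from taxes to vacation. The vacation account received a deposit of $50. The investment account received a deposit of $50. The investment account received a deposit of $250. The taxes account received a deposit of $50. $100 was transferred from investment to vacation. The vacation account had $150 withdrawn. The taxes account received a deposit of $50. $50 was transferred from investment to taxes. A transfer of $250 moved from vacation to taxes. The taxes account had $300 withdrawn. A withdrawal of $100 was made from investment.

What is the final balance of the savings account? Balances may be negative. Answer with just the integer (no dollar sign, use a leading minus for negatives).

Answer: 500

Derivation:
Tracking account balances step by step:
Start: taxes=1000, savings=500, investment=900, vacation=1000
Event 1 (transfer 300 taxes -> vacation): taxes: 1000 - 300 = 700, vacation: 1000 + 300 = 1300. Balances: taxes=700, savings=500, investment=900, vacation=1300
Event 2 (deposit 50 to vacation): vacation: 1300 + 50 = 1350. Balances: taxes=700, savings=500, investment=900, vacation=1350
Event 3 (deposit 50 to investment): investment: 900 + 50 = 950. Balances: taxes=700, savings=500, investment=950, vacation=1350
Event 4 (deposit 250 to investment): investment: 950 + 250 = 1200. Balances: taxes=700, savings=500, investment=1200, vacation=1350
Event 5 (deposit 50 to taxes): taxes: 700 + 50 = 750. Balances: taxes=750, savings=500, investment=1200, vacation=1350
Event 6 (transfer 100 investment -> vacation): investment: 1200 - 100 = 1100, vacation: 1350 + 100 = 1450. Balances: taxes=750, savings=500, investment=1100, vacation=1450
Event 7 (withdraw 150 from vacation): vacation: 1450 - 150 = 1300. Balances: taxes=750, savings=500, investment=1100, vacation=1300
Event 8 (deposit 50 to taxes): taxes: 750 + 50 = 800. Balances: taxes=800, savings=500, investment=1100, vacation=1300
Event 9 (transfer 50 investment -> taxes): investment: 1100 - 50 = 1050, taxes: 800 + 50 = 850. Balances: taxes=850, savings=500, investment=1050, vacation=1300
Event 10 (transfer 250 vacation -> taxes): vacation: 1300 - 250 = 1050, taxes: 850 + 250 = 1100. Balances: taxes=1100, savings=500, investment=1050, vacation=1050
Event 11 (withdraw 300 from taxes): taxes: 1100 - 300 = 800. Balances: taxes=800, savings=500, investment=1050, vacation=1050
Event 12 (withdraw 100 from investment): investment: 1050 - 100 = 950. Balances: taxes=800, savings=500, investment=950, vacation=1050

Final balance of savings: 500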